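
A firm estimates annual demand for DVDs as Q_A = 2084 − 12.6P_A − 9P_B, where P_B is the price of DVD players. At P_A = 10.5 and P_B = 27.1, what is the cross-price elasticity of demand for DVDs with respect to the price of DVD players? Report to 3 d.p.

At P_A = 10.5 and P_B = 27.1: Q_A = 1707.8.
∂Q_A/∂P_B = -9.
ε = (∂Q_A/∂P_B)(P_B/Q_A) = -9 × (27.1/1707.8) ≈ -0.143.

-0.143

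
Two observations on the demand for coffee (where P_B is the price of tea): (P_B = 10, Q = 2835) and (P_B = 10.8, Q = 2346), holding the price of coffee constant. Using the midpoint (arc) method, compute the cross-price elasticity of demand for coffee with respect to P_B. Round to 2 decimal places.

ΔQ_A = 2346 − 2835 = -489; ΔP_B = 10.8 − 10 = 0.8.
Midpoints: Q̄_A = 2590.5, P̄_B = 10.40.
ε = (ΔQ_A/Q̄_A)/(ΔP_B/P̄_B) = (-489/2590.5)/(0.8/10.40) ≈ -2.45.
ε < 0: coffee and tea are complements.

-2.45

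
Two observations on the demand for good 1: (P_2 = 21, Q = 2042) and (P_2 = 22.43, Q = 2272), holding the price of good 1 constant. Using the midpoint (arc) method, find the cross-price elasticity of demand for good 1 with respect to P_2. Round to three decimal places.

ΔQ_1 = 2272 − 2042 = 230; ΔP_2 = 22.43 − 21 = 1.43.
Midpoints: Q̄_1 = 2157.0, P̄_2 = 21.71.
ε = (ΔQ_1/Q̄_1)/(ΔP_2/P̄_2) = (230/2157.0)/(1.43/21.71) ≈ 1.619.

1.619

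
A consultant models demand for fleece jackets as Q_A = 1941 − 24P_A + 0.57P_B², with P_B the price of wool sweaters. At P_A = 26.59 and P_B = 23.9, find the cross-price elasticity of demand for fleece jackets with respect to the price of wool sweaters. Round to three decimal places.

At P_A = 26.59 and P_B = 23.9: Q_A = 1628.430.
∂Q_A/∂P_B = 1.14P_B = 1.14(23.9) = 27.2460.
ε = (∂Q_A/∂P_B)(P_B/Q_A) = 27.2460 × (23.9/1628.430) ≈ 0.400.
ε > 0: substitutes.

0.400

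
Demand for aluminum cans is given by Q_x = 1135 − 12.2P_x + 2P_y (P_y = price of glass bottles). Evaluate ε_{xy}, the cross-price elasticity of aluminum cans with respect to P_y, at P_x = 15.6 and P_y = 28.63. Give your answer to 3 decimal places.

At P_x = 15.6 and P_y = 28.63: Q_x = 1001.94.
∂Q_x/∂P_y = 2.
ε = (∂Q_x/∂P_y)(P_y/Q_x) = 2 × (28.63/1001.94) ≈ 0.057.

0.057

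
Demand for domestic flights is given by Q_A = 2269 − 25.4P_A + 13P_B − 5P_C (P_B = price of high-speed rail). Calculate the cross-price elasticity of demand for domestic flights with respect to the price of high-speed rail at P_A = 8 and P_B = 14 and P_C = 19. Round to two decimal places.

At P_A = 8 and P_B = 14 and P_C = 19: Q_A = 2152.8.
∂Q_A/∂P_B = 13.
ε = (∂Q_A/∂P_B)(P_B/Q_A) = 13 × (14/2152.8) ≈ 0.08.
Since ε > 0, domestic flights and high-speed rail are substitutes.

0.08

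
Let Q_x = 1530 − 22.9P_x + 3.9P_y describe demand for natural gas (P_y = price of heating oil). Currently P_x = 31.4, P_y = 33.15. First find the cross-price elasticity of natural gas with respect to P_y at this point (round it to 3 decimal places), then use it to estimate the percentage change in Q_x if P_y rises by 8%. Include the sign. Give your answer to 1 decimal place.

1.1%

At P_x = 31.4, P_y = 33.15: Q_x = 940.225.
∂Q_x/∂P_y = 3.9.
ε = (∂Q_x/∂P_y)(P_y/Q_x) = 3.9000 × 33.15/940.225 ≈ 0.138.
%ΔQ_x ≈ ε × %ΔP_y = 0.138 × (8%) = 1.1%.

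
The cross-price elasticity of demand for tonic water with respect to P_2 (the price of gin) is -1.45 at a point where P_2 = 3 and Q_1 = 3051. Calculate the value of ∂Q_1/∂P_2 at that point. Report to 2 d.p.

-1474.65

ε = (∂Q_1/∂P_2)·(P_2/Q_1) ⇒ ∂Q_1/∂P_2 = ε·Q_1/P_2 = -1.45 × 3051/3 ≈ -1474.65.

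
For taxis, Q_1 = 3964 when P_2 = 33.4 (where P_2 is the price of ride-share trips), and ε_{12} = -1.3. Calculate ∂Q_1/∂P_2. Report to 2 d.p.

-154.29

ε = (∂Q_1/∂P_2)·(P_2/Q_1) ⇒ ∂Q_1/∂P_2 = ε·Q_1/P_2 = -1.3 × 3964/33.4 ≈ -154.29.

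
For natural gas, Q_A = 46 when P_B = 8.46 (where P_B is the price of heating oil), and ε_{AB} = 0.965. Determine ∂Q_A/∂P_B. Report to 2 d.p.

5.25

ε = (∂Q_A/∂P_B)·(P_B/Q_A) ⇒ ∂Q_A/∂P_B = ε·Q_A/P_B = 0.965 × 46/8.46 ≈ 5.25.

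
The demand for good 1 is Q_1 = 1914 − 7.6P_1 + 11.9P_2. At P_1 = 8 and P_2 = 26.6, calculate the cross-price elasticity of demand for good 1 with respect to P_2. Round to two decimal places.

0.15

At P_1 = 8 and P_2 = 26.6: Q_1 = 2169.74.
∂Q_1/∂P_2 = 11.9.
ε = (∂Q_1/∂P_2)(P_2/Q_1) = 11.9 × (26.6/2169.74) ≈ 0.15.
Since ε > 0, good 1 and good 2 are substitutes.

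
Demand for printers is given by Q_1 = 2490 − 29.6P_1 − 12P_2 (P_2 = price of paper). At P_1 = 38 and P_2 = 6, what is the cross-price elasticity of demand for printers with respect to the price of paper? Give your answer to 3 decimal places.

At P_1 = 38 and P_2 = 6: Q_1 = 1293.2.
∂Q_1/∂P_2 = -12.
ε = (∂Q_1/∂P_2)(P_2/Q_1) = -12 × (6/1293.2) ≈ -0.056.

-0.056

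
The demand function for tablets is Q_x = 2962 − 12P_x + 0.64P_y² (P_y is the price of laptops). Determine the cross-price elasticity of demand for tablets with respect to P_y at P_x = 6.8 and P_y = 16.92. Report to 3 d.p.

At P_x = 6.8 and P_y = 16.92: Q_x = 3063.623.
∂Q_x/∂P_y = 1.28P_y = 1.28(16.92) = 21.6576.
ε = (∂Q_x/∂P_y)(P_y/Q_x) = 21.6576 × (16.92/3063.623) ≈ 0.120.

0.120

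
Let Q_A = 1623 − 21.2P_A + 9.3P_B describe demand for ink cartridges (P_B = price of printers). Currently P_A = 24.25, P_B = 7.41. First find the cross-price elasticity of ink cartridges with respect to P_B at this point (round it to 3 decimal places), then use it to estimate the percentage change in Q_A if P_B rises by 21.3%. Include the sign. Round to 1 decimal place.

1.3%

At P_A = 24.25, P_B = 7.41: Q_A = 1177.813.
∂Q_A/∂P_B = 9.3.
ε = (∂Q_A/∂P_B)(P_B/Q_A) = 9.3000 × 7.41/1177.813 ≈ 0.059.
%ΔQ_A ≈ ε × %ΔP_B = 0.059 × (21.3%) = 1.3%.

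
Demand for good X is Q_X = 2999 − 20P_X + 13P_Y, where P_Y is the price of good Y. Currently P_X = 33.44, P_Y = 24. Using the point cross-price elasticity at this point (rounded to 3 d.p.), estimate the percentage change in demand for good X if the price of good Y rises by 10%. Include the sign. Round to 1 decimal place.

At P_X = 33.44, P_Y = 24: Q_X = 2642.2.
∂Q_X/∂P_Y = 13.
ε = (∂Q_X/∂P_Y)(P_Y/Q_X) = 13.0000 × 24/2642.2 ≈ 0.118.
%ΔQ_X ≈ ε × %ΔP_Y = 0.118 × (10%) = 1.2%.

1.2%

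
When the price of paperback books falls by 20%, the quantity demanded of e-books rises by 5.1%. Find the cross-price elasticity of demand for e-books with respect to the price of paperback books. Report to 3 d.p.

-0.255

ε = (%ΔQ of e-books) / (%ΔP of paperback books) = (5.1%) / (-20%) ≈ -0.255.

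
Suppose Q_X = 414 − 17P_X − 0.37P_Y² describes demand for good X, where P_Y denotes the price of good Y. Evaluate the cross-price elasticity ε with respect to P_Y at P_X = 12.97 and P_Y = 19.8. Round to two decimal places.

At P_X = 12.97 and P_Y = 19.8: Q_X = 48.455.
∂Q_X/∂P_Y = -0.74P_Y = -0.74(19.8) = -14.6520.
ε = (∂Q_X/∂P_Y)(P_Y/Q_X) = -14.6520 × (19.8/48.455) ≈ -5.99.

-5.99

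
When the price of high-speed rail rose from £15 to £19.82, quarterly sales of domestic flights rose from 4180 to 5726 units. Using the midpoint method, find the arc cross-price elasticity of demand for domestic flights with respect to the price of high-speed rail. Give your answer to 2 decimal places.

1.13

ΔQ_A = 5726 − 4180 = 1546; ΔP_B = 19.82 − 15 = 4.82.
Midpoints: Q̄_A = 4953.0, P̄_B = 17.41.
ε = (ΔQ_A/Q̄_A)/(ΔP_B/P̄_B) = (1546/4953.0)/(4.82/17.41) ≈ 1.13.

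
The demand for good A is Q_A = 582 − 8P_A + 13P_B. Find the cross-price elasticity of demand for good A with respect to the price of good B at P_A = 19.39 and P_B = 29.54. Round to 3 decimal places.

At P_A = 19.39 and P_B = 29.54: Q_A = 810.9.
∂Q_A/∂P_B = 13.
ε = (∂Q_A/∂P_B)(P_B/Q_A) = 13 × (29.54/810.9) ≈ 0.474.

0.474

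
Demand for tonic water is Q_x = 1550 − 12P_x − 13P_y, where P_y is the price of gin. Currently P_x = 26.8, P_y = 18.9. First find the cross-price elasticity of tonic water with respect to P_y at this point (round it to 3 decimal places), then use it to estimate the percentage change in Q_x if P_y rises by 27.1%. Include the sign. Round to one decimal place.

At P_x = 26.8, P_y = 18.9: Q_x = 982.7.
∂Q_x/∂P_y = -13.
ε = (∂Q_x/∂P_y)(P_y/Q_x) = -13.0000 × 18.9/982.7 ≈ -0.250.
%ΔQ_x ≈ ε × %ΔP_y = -0.250 × (27.1%) = -6.8%.

-6.8%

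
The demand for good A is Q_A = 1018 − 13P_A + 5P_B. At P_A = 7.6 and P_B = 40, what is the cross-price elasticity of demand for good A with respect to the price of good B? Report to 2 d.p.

At P_A = 7.6 and P_B = 40: Q_A = 1119.2.
∂Q_A/∂P_B = 5.
ε = (∂Q_A/∂P_B)(P_B/Q_A) = 5 × (40/1119.2) ≈ 0.18.
Since ε > 0, good A and good B are substitutes.

0.18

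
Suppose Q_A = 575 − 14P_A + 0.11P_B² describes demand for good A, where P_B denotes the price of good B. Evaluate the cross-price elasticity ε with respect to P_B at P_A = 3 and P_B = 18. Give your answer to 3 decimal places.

At P_A = 3 and P_B = 18: Q_A = 568.64.
∂Q_A/∂P_B = 0.22P_B = 0.22(18) = 3.9600.
ε = (∂Q_A/∂P_B)(P_B/Q_A) = 3.9600 × (18/568.64) ≈ 0.125.
ε > 0: substitutes.

0.125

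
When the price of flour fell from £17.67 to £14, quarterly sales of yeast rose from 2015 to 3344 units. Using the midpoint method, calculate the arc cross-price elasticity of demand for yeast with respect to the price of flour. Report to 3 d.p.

ΔQ_A = 3344 − 2015 = 1329; ΔP_B = 14 − 17.67 = -3.67.
Midpoints: Q̄_A = 2679.5, P̄_B = 15.84.
ε = (ΔQ_A/Q̄_A)/(ΔP_B/P̄_B) = (1329/2679.5)/(-3.67/15.84) ≈ -2.140.

-2.140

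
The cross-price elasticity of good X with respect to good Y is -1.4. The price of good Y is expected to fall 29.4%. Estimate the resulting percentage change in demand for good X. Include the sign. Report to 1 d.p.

41.2%

%ΔQ ≈ ε × %ΔP of good Y = -1.4 × (-29.4%) = 41.2%.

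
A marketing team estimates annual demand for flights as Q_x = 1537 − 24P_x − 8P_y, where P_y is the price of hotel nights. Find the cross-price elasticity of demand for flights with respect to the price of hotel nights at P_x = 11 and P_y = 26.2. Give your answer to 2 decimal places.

-0.20

At P_x = 11 and P_y = 26.2: Q_x = 1063.4.
∂Q_x/∂P_y = -8.
ε = (∂Q_x/∂P_y)(P_y/Q_x) = -8 × (26.2/1063.4) ≈ -0.20.
Since ε < 0, flights and hotel nights are complements.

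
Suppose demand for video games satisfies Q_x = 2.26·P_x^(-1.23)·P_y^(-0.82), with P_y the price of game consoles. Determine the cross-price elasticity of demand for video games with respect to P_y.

-0.82

In a log-linear (constant-elasticity) demand function, the coefficient on the exponent of P_y is the cross-price elasticity.
ε = -0.82. Negative, so video games and game consoles are complements.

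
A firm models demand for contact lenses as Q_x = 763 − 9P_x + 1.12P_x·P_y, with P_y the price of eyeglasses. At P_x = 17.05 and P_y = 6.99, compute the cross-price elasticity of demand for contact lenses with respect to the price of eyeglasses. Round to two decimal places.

0.18

At P_x = 17.05 and P_y = 6.99: Q_x = 743.031.
∂Q_x/∂P_y = 1.12P_x = 1.12(17.05) = 19.0960.
ε = (∂Q_x/∂P_y)(P_y/Q_x) = 19.0960 × (6.99/743.031) ≈ 0.18.
ε > 0: substitutes.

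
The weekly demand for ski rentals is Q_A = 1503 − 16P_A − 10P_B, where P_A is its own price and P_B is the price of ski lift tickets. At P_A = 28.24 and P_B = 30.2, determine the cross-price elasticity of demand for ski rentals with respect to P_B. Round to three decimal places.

-0.403

At P_A = 28.24 and P_B = 30.2: Q_A = 749.16.
∂Q_A/∂P_B = -10.
ε = (∂Q_A/∂P_B)(P_B/Q_A) = -10 × (30.2/749.16) ≈ -0.403.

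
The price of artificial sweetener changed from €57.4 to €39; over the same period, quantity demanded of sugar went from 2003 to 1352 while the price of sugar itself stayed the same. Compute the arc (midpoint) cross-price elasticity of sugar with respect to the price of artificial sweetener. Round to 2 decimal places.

ΔQ_A = 1352 − 2003 = -651; ΔP_B = 39 − 57.4 = -18.4.
Midpoints: Q̄_A = 1677.5, P̄_B = 48.20.
ε = (ΔQ_A/Q̄_A)/(ΔP_B/P̄_B) = (-651/1677.5)/(-18.4/48.20) ≈ 1.02.
ε > 0: sugar and artificial sweetener are substitutes.

1.02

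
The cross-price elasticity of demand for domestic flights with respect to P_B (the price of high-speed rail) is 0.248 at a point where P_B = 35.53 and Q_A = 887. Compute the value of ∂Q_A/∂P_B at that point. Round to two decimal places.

ε = (∂Q_A/∂P_B)·(P_B/Q_A) ⇒ ∂Q_A/∂P_B = ε·Q_A/P_B = 0.248 × 887/35.53 ≈ 6.19.

6.19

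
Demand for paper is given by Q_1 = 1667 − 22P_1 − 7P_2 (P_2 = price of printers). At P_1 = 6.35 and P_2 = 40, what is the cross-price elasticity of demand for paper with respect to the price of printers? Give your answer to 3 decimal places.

At P_1 = 6.35 and P_2 = 40: Q_1 = 1247.3.
∂Q_1/∂P_2 = -7.
ε = (∂Q_1/∂P_2)(P_2/Q_1) = -7 × (40/1247.3) ≈ -0.224.

-0.224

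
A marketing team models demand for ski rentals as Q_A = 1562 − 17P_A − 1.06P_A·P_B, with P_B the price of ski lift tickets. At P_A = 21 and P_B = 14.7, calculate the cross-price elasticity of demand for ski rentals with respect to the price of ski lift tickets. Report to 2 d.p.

At P_A = 21 and P_B = 14.7: Q_A = 877.778.
∂Q_A/∂P_B = -1.06P_A = -1.06(21) = -22.2600.
ε = (∂Q_A/∂P_B)(P_B/Q_A) = -22.2600 × (14.7/877.778) ≈ -0.37.
ε < 0: complements.

-0.37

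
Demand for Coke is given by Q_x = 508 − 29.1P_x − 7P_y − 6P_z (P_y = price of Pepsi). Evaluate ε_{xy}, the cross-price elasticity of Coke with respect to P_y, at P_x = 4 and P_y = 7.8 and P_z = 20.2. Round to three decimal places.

-0.253

At P_x = 4 and P_y = 7.8 and P_z = 20.2: Q_x = 215.8.
∂Q_x/∂P_y = -7.
ε = (∂Q_x/∂P_y)(P_y/Q_x) = -7 × (7.8/215.8) ≈ -0.253.
Since ε < 0, Coke and Pepsi are complements.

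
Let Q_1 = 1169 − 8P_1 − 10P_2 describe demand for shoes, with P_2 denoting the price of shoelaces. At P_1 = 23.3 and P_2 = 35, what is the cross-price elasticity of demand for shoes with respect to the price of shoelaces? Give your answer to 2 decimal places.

-0.55

At P_1 = 23.3 and P_2 = 35: Q_1 = 632.6.
∂Q_1/∂P_2 = -10.
ε = (∂Q_1/∂P_2)(P_2/Q_1) = -10 × (35/632.6) ≈ -0.55.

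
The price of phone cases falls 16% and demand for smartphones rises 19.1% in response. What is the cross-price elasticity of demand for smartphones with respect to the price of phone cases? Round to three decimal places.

-1.194

ε = (%ΔQ of smartphones) / (%ΔP of phone cases) = (19.1%) / (-16%) ≈ -1.194.
Negative cross-price elasticity: complements.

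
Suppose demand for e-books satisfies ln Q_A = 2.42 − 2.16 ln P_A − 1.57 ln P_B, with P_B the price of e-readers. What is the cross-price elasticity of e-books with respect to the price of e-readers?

In a log-linear (constant-elasticity) demand function, the coefficient on ln P_B is the cross-price elasticity.
ε = -1.57. Negative, so e-books and e-readers are complements.

-1.57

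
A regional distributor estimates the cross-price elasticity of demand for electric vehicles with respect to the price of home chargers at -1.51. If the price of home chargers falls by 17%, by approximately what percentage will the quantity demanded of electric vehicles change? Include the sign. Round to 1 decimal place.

%ΔQ ≈ ε × %ΔP of home chargers = -1.51 × (-17%) = 25.7%.
Demand for electric vehicles rises by about 25.7%.

25.7%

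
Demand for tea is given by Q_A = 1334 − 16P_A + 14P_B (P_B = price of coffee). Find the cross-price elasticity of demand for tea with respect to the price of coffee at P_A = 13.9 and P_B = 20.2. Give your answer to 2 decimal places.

0.20

At P_A = 13.9 and P_B = 20.2: Q_A = 1394.4.
∂Q_A/∂P_B = 14.
ε = (∂Q_A/∂P_B)(P_B/Q_A) = 14 × (20.2/1394.4) ≈ 0.20.
Since ε > 0, tea and coffee are substitutes.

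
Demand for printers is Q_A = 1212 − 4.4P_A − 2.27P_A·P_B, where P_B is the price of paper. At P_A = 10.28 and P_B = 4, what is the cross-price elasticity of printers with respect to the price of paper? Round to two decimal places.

-0.09

At P_A = 10.28 and P_B = 4: Q_A = 1073.426.
∂Q_A/∂P_B = -2.27P_A = -2.27(10.28) = -23.3356.
ε = (∂Q_A/∂P_B)(P_B/Q_A) = -23.3356 × (4/1073.426) ≈ -0.09.
ε < 0: complements.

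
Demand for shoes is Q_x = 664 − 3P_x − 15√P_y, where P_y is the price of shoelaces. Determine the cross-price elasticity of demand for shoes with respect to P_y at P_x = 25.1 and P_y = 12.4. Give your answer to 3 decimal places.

At P_x = 25.1 and P_y = 12.4: Q_x = 535.880.
∂Q_x/∂P_y = -15/(2√P_y) = -15/(2√12.4) = -2.1299.
ε = (∂Q_x/∂P_y)(P_y/Q_x) = -2.1299 × (12.4/535.880) ≈ -0.049.
ε < 0: complements.

-0.049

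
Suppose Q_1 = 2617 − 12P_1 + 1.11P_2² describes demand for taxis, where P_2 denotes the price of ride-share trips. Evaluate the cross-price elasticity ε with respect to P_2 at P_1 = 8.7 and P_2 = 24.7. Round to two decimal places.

At P_1 = 8.7 and P_2 = 24.7: Q_1 = 3189.800.
∂Q_1/∂P_2 = 2.22P_2 = 2.22(24.7) = 54.8340.
ε = (∂Q_1/∂P_2)(P_2/Q_1) = 54.8340 × (24.7/3189.800) ≈ 0.42.
ε > 0: substitutes.

0.42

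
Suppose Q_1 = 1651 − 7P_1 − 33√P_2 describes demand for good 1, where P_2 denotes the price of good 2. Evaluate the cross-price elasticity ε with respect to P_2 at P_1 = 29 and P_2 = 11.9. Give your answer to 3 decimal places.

-0.043

At P_1 = 29 and P_2 = 11.9: Q_1 = 1334.162.
∂Q_1/∂P_2 = -33/(2√P_2) = -33/(2√11.9) = -4.7831.
ε = (∂Q_1/∂P_2)(P_2/Q_1) = -4.7831 × (11.9/1334.162) ≈ -0.043.
ε < 0: complements.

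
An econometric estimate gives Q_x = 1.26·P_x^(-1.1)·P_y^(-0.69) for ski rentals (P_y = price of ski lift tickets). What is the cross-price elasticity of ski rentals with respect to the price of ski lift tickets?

-0.69

In a log-linear (constant-elasticity) demand function, the coefficient on the exponent of P_y is the cross-price elasticity.
ε = -0.69. Negative, so ski rentals and ski lift tickets are complements.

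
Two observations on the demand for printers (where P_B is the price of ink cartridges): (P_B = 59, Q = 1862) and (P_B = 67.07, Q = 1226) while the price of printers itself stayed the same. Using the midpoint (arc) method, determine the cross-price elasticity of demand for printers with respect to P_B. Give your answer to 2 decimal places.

-3.22

ΔQ_A = 1226 − 1862 = -636; ΔP_B = 67.07 − 59 = 8.07.
Midpoints: Q̄_A = 1544.0, P̄_B = 63.03.
ε = (ΔQ_A/Q̄_A)/(ΔP_B/P̄_B) = (-636/1544.0)/(8.07/63.03) ≈ -3.22.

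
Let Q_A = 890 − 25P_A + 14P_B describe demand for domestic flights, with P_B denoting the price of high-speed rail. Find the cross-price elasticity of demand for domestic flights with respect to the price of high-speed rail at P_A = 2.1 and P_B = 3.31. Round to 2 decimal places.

0.05

At P_A = 2.1 and P_B = 3.31: Q_A = 883.84.
∂Q_A/∂P_B = 14.
ε = (∂Q_A/∂P_B)(P_B/Q_A) = 14 × (3.31/883.84) ≈ 0.05.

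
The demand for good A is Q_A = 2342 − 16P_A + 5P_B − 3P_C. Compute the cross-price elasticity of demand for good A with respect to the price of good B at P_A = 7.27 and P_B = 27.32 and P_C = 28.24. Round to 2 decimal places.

0.06

At P_A = 7.27 and P_B = 27.32 and P_C = 28.24: Q_A = 2277.56.
∂Q_A/∂P_B = 5.
ε = (∂Q_A/∂P_B)(P_B/Q_A) = 5 × (27.32/2277.56) ≈ 0.06.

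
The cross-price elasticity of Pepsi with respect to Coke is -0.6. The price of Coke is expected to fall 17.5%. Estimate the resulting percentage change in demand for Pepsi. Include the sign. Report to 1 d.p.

10.5%

%ΔQ ≈ ε × %ΔP of Coke = -0.6 × (-17.5%) = 10.5%.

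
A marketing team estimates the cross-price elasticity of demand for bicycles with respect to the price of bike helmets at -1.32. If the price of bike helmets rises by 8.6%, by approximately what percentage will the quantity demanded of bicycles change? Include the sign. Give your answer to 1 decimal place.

%ΔQ ≈ ε × %ΔP of bike helmets = -1.32 × (8.6%) = -11.4%.

-11.4%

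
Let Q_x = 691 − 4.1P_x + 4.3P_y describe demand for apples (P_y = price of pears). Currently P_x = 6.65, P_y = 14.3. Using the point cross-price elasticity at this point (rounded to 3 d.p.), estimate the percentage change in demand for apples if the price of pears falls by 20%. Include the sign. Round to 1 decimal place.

-1.7%

At P_x = 6.65, P_y = 14.3: Q_x = 725.225.
∂Q_x/∂P_y = 4.3.
ε = (∂Q_x/∂P_y)(P_y/Q_x) = 4.3000 × 14.3/725.225 ≈ 0.085.
%ΔQ_x ≈ ε × %ΔP_y = 0.085 × (-20%) = -1.7%.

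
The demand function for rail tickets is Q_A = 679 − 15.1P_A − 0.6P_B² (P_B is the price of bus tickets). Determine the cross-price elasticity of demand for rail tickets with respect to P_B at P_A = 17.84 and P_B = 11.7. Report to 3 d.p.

-0.502

At P_A = 17.84 and P_B = 11.7: Q_A = 327.482.
∂Q_A/∂P_B = -1.2P_B = -1.2(11.7) = -14.0400.
ε = (∂Q_A/∂P_B)(P_B/Q_A) = -14.0400 × (11.7/327.482) ≈ -0.502.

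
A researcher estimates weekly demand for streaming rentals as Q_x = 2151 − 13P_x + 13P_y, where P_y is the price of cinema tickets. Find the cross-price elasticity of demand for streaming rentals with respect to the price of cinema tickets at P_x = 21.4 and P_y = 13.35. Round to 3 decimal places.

At P_x = 21.4 and P_y = 13.35: Q_x = 2046.35.
∂Q_x/∂P_y = 13.
ε = (∂Q_x/∂P_y)(P_y/Q_x) = 13 × (13.35/2046.35) ≈ 0.085.
Since ε > 0, streaming rentals and cinema tickets are substitutes.

0.085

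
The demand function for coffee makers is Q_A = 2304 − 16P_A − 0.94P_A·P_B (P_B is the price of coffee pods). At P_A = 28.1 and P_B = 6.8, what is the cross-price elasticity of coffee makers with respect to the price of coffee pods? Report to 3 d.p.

At P_A = 28.1 and P_B = 6.8: Q_A = 1674.785.
∂Q_A/∂P_B = -0.94P_A = -0.94(28.1) = -26.4140.
ε = (∂Q_A/∂P_B)(P_B/Q_A) = -26.4140 × (6.8/1674.785) ≈ -0.107.

-0.107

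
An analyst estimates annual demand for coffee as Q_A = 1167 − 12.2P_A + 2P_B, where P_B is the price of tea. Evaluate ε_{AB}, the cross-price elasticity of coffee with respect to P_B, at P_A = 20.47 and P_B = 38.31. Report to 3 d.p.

0.077

At P_A = 20.47 and P_B = 38.31: Q_A = 993.886.
∂Q_A/∂P_B = 2.
ε = (∂Q_A/∂P_B)(P_B/Q_A) = 2 × (38.31/993.886) ≈ 0.077.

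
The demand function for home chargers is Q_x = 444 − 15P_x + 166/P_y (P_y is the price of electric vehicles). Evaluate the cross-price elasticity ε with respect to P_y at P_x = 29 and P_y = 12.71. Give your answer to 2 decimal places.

-0.59

At P_x = 29 and P_y = 12.71: Q_x = 22.061.
∂Q_x/∂P_y = −166/P_y² = -1.0276.
ε = (∂Q_x/∂P_y)(P_y/Q_x) = -1.0276 × (12.71/22.061) ≈ -0.59.
ε < 0: complements.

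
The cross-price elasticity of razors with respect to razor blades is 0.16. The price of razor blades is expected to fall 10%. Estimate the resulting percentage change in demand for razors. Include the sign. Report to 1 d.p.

-1.6%

%ΔQ ≈ ε × %ΔP of razor blades = 0.16 × (-10%) = -1.6%.
Demand for razors falls by about 1.6%.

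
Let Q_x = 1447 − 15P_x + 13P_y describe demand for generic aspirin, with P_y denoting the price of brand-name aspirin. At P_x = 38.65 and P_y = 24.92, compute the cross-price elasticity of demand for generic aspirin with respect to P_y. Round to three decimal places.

0.272

At P_x = 38.65 and P_y = 24.92: Q_x = 1191.21.
∂Q_x/∂P_y = 13.
ε = (∂Q_x/∂P_y)(P_y/Q_x) = 13 × (24.92/1191.21) ≈ 0.272.
Since ε > 0, generic aspirin and brand-name aspirin are substitutes.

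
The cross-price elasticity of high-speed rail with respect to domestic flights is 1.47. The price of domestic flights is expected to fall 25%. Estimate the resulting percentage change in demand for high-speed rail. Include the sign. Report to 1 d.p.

%ΔQ ≈ ε × %ΔP of domestic flights = 1.47 × (-25%) = -36.8%.
Demand for high-speed rail falls by about 36.8%.

-36.8%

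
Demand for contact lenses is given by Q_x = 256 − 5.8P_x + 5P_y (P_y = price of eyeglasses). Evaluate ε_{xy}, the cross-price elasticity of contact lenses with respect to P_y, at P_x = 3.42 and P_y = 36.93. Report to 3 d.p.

At P_x = 3.42 and P_y = 36.93: Q_x = 420.814.
∂Q_x/∂P_y = 5.
ε = (∂Q_x/∂P_y)(P_y/Q_x) = 5 × (36.93/420.814) ≈ 0.439.
Since ε > 0, contact lenses and eyeglasses are substitutes.

0.439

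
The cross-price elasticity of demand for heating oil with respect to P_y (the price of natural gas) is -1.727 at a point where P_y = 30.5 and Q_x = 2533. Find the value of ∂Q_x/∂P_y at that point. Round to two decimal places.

ε = (∂Q_x/∂P_y)·(P_y/Q_x) ⇒ ∂Q_x/∂P_y = ε·Q_x/P_y = -1.727 × 2533/30.5 ≈ -143.43.

-143.43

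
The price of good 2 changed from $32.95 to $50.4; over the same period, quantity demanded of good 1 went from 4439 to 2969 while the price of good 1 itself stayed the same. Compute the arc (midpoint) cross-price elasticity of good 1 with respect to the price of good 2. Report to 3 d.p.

-0.948

ΔQ_1 = 2969 − 4439 = -1470; ΔP_2 = 50.4 − 32.95 = 17.45.
Midpoints: Q̄_1 = 3704.0, P̄_2 = 41.67.
ε = (ΔQ_1/Q̄_1)/(ΔP_2/P̄_2) = (-1470/3704.0)/(17.45/41.67) ≈ -0.948.
ε < 0: good 1 and good 2 are complements.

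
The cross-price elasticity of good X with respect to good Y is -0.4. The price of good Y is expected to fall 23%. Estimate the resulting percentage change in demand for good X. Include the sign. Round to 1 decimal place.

%ΔQ ≈ ε × %ΔP of good Y = -0.4 × (-23%) = 9.2%.
Demand for good X rises by about 9.2%.

9.2%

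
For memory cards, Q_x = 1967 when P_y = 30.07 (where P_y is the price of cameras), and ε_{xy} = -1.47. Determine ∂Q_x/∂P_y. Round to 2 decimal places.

ε = (∂Q_x/∂P_y)·(P_y/Q_x) ⇒ ∂Q_x/∂P_y = ε·Q_x/P_y = -1.47 × 1967/30.07 ≈ -96.16.

-96.16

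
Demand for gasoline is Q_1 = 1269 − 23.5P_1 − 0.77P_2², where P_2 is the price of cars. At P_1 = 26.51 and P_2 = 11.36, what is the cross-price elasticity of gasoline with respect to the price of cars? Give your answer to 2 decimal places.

-0.36

At P_1 = 26.51 and P_2 = 11.36: Q_1 = 546.647.
∂Q_1/∂P_2 = -1.54P_2 = -1.54(11.36) = -17.4944.
ε = (∂Q_1/∂P_2)(P_2/Q_1) = -17.4944 × (11.36/546.647) ≈ -0.36.
ε < 0: complements.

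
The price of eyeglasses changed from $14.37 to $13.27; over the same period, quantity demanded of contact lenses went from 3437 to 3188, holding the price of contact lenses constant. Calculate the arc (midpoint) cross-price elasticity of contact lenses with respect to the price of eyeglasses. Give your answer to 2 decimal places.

0.94

ΔQ_A = 3188 − 3437 = -249; ΔP_B = 13.27 − 14.37 = -1.1.
Midpoints: Q̄_A = 3312.5, P̄_B = 13.82.
ε = (ΔQ_A/Q̄_A)/(ΔP_B/P̄_B) = (-249/3312.5)/(-1.1/13.82) ≈ 0.94.
ε > 0: contact lenses and eyeglasses are substitutes.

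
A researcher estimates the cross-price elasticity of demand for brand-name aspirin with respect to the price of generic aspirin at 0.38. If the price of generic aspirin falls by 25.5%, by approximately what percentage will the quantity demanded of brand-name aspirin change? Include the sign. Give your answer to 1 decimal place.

%ΔQ ≈ ε × %ΔP of generic aspirin = 0.38 × (-25.5%) = -9.7%.

-9.7%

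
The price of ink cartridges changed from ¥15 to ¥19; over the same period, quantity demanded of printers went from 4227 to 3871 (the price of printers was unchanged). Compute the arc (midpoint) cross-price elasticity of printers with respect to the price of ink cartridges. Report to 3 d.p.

-0.374

ΔQ_A = 3871 − 4227 = -356; ΔP_B = 19 − 15 = 4.
Midpoints: Q̄_A = 4049.0, P̄_B = 17.00.
ε = (ΔQ_A/Q̄_A)/(ΔP_B/P̄_B) = (-356/4049.0)/(4/17.00) ≈ -0.374.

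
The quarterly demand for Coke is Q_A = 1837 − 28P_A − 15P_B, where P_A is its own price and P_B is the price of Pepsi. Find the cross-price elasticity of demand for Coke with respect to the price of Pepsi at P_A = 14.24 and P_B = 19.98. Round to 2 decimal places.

-0.26

At P_A = 14.24 and P_B = 19.98: Q_A = 1138.58.
∂Q_A/∂P_B = -15.
ε = (∂Q_A/∂P_B)(P_B/Q_A) = -15 × (19.98/1138.58) ≈ -0.26.
Since ε < 0, Coke and Pepsi are complements.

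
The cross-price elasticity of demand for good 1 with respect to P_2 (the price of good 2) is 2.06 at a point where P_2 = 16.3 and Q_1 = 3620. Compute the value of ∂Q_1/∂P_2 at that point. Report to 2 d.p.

ε = (∂Q_1/∂P_2)·(P_2/Q_1) ⇒ ∂Q_1/∂P_2 = ε·Q_1/P_2 = 2.06 × 3620/16.3 ≈ 457.50.

457.50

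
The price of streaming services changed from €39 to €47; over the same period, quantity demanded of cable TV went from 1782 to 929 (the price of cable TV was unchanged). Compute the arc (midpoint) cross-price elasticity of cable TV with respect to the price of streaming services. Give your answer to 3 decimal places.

-3.382

ΔQ_A = 929 − 1782 = -853; ΔP_B = 47 − 39 = 8.
Midpoints: Q̄_A = 1355.5, P̄_B = 43.00.
ε = (ΔQ_A/Q̄_A)/(ΔP_B/P̄_B) = (-853/1355.5)/(8/43.00) ≈ -3.382.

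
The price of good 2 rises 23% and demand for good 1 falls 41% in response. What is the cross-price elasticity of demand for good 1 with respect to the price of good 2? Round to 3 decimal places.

-1.783

ε = (%ΔQ of good 1) / (%ΔP of good 2) = (-41%) / (23%) ≈ -1.783.
Negative cross-price elasticity: complements.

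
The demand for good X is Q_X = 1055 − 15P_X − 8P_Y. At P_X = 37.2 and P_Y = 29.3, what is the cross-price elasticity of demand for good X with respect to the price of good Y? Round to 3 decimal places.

-0.893

At P_X = 37.2 and P_Y = 29.3: Q_X = 262.6.
∂Q_X/∂P_Y = -8.
ε = (∂Q_X/∂P_Y)(P_Y/Q_X) = -8 × (29.3/262.6) ≈ -0.893.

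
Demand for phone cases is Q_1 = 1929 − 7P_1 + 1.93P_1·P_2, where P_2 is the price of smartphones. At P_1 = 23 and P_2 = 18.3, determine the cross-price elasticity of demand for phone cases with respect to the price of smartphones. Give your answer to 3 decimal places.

0.315

At P_1 = 23 and P_2 = 18.3: Q_1 = 2580.337.
∂Q_1/∂P_2 = 1.93P_1 = 1.93(23) = 44.3900.
ε = (∂Q_1/∂P_2)(P_2/Q_1) = 44.3900 × (18.3/2580.337) ≈ 0.315.
ε > 0: substitutes.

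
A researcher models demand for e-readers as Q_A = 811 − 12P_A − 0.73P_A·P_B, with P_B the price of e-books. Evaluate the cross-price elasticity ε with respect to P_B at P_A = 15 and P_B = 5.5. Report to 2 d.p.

-0.11

At P_A = 15 and P_B = 5.5: Q_A = 570.775.
∂Q_A/∂P_B = -0.73P_A = -0.73(15) = -10.9500.
ε = (∂Q_A/∂P_B)(P_B/Q_A) = -10.9500 × (5.5/570.775) ≈ -0.11.
ε < 0: complements.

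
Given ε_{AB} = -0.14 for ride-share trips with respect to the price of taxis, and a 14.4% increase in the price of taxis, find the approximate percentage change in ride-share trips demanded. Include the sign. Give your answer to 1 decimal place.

%ΔQ ≈ ε × %ΔP of taxis = -0.14 × (14.4%) = -2.0%.

-2.0%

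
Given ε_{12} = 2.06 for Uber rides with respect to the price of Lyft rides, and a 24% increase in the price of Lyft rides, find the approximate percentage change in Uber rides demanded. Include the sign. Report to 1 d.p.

49.4%

%ΔQ ≈ ε × %ΔP of Lyft rides = 2.06 × (24%) = 49.4%.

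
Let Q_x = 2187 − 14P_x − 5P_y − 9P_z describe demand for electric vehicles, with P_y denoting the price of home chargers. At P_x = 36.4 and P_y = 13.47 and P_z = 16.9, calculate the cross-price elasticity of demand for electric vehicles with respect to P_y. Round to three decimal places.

-0.046

At P_x = 36.4 and P_y = 13.47 and P_z = 16.9: Q_x = 1457.95.
∂Q_x/∂P_y = -5.
ε = (∂Q_x/∂P_y)(P_y/Q_x) = -5 × (13.47/1457.95) ≈ -0.046.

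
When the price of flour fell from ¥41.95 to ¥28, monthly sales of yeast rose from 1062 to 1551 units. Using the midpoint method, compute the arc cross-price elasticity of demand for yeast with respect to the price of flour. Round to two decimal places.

-0.94

ΔQ_A = 1551 − 1062 = 489; ΔP_B = 28 − 41.95 = -13.95.
Midpoints: Q̄_A = 1306.5, P̄_B = 34.98.
ε = (ΔQ_A/Q̄_A)/(ΔP_B/P̄_B) = (489/1306.5)/(-13.95/34.98) ≈ -0.94.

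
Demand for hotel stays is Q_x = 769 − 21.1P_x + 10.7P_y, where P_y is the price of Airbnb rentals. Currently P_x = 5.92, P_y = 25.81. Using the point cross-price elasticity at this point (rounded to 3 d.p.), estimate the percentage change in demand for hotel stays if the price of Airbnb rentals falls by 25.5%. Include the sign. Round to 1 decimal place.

-7.7%

At P_x = 5.92, P_y = 25.81: Q_x = 920.255.
∂Q_x/∂P_y = 10.7.
ε = (∂Q_x/∂P_y)(P_y/Q_x) = 10.7000 × 25.81/920.255 ≈ 0.300.
%ΔQ_x ≈ ε × %ΔP_y = 0.300 × (-25.5%) = -7.7%.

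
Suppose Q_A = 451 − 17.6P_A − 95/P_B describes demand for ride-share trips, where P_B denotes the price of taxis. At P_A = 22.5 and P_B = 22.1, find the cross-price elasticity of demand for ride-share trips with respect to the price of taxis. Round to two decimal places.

0.08

At P_A = 22.5 and P_B = 22.1: Q_A = 50.701.
∂Q_A/∂P_B = 95/P_B² = 0.1945.
ε = (∂Q_A/∂P_B)(P_B/Q_A) = 0.1945 × (22.1/50.701) ≈ 0.08.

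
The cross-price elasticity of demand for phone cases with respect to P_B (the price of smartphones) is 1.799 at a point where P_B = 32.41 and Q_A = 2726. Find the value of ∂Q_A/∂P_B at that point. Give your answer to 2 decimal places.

151.31

ε = (∂Q_A/∂P_B)·(P_B/Q_A) ⇒ ∂Q_A/∂P_B = ε·Q_A/P_B = 1.799 × 2726/32.41 ≈ 151.31.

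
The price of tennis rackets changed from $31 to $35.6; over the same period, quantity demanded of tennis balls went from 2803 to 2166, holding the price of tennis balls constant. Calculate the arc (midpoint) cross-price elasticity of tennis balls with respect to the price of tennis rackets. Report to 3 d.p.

ΔQ_A = 2166 − 2803 = -637; ΔP_B = 35.6 − 31 = 4.6.
Midpoints: Q̄_A = 2484.5, P̄_B = 33.30.
ε = (ΔQ_A/Q̄_A)/(ΔP_B/P̄_B) = (-637/2484.5)/(4.6/33.30) ≈ -1.856.

-1.856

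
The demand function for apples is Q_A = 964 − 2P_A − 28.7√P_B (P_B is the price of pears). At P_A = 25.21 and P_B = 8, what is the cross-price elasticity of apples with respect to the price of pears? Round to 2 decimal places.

At P_A = 25.21 and P_B = 8: Q_A = 832.404.
∂Q_A/∂P_B = -28.7/(2√P_B) = -28.7/(2√8) = -5.0735.
ε = (∂Q_A/∂P_B)(P_B/Q_A) = -5.0735 × (8/832.404) ≈ -0.05.

-0.05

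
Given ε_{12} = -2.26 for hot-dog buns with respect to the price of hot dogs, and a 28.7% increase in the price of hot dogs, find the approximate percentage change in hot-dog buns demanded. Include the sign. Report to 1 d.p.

-64.9%

%ΔQ ≈ ε × %ΔP of hot dogs = -2.26 × (28.7%) = -64.9%.
Demand for hot-dog buns falls by about 64.9%.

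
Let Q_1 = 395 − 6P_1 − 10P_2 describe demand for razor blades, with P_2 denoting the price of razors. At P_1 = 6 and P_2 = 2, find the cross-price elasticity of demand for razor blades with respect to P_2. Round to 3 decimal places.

-0.059

At P_1 = 6 and P_2 = 2: Q_1 = 339.
∂Q_1/∂P_2 = -10.
ε = (∂Q_1/∂P_2)(P_2/Q_1) = -10 × (2/339) ≈ -0.059.
Since ε < 0, razor blades and razors are complements.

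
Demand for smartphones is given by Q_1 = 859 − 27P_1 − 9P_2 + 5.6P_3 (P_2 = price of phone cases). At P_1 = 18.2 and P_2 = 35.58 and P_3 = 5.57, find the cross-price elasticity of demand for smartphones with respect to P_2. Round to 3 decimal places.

At P_1 = 18.2 and P_2 = 35.58 and P_3 = 5.57: Q_1 = 78.572.
∂Q_1/∂P_2 = -9.
ε = (∂Q_1/∂P_2)(P_2/Q_1) = -9 × (35.58/78.572) ≈ -4.075.

-4.075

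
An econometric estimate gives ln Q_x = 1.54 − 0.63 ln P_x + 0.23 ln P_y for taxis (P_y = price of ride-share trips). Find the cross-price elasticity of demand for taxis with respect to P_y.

0.23

In a log-linear (constant-elasticity) demand function, the coefficient on ln P_y is the cross-price elasticity.
ε = 0.23. Positive, so taxis and ride-share trips are substitutes.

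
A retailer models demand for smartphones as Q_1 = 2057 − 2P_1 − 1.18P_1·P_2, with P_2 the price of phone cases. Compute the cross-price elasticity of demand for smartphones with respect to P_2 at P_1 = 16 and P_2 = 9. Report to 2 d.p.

-0.09

At P_1 = 16 and P_2 = 9: Q_1 = 1855.08.
∂Q_1/∂P_2 = -1.18P_1 = -1.18(16) = -18.8800.
ε = (∂Q_1/∂P_2)(P_2/Q_1) = -18.8800 × (9/1855.08) ≈ -0.09.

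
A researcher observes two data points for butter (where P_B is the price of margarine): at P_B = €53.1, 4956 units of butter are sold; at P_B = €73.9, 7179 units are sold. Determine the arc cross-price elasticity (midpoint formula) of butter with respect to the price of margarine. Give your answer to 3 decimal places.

ΔQ_A = 7179 − 4956 = 2223; ΔP_B = 73.9 − 53.1 = 20.8.
Midpoints: Q̄_A = 6067.5, P̄_B = 63.50.
ε = (ΔQ_A/Q̄_A)/(ΔP_B/P̄_B) = (2223/6067.5)/(20.8/63.50) ≈ 1.119.

1.119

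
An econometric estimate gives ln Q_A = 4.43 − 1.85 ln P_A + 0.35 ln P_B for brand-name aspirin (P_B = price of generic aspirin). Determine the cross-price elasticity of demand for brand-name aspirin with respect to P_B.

In a log-linear (constant-elasticity) demand function, the coefficient on ln P_B is the cross-price elasticity.
ε = 0.35. Positive, so brand-name aspirin and generic aspirin are substitutes.

0.35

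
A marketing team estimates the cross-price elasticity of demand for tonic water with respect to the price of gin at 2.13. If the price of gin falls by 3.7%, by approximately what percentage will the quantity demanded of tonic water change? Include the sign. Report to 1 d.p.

%ΔQ ≈ ε × %ΔP of gin = 2.13 × (-3.7%) = -7.9%.
Demand for tonic water falls by about 7.9%.

-7.9%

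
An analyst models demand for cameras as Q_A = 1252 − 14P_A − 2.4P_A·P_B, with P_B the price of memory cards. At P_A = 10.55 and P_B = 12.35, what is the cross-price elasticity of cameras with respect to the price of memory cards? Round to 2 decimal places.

-0.40

At P_A = 10.55 and P_B = 12.35: Q_A = 791.598.
∂Q_A/∂P_B = -2.4P_A = -2.4(10.55) = -25.3200.
ε = (∂Q_A/∂P_B)(P_B/Q_A) = -25.3200 × (12.35/791.598) ≈ -0.40.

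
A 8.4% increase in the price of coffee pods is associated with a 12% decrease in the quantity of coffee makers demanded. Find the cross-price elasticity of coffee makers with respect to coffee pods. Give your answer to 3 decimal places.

-1.429

ε = (%ΔQ of coffee makers) / (%ΔP of coffee pods) = (-12%) / (8.4%) ≈ -1.429.
Negative cross-price elasticity: complements.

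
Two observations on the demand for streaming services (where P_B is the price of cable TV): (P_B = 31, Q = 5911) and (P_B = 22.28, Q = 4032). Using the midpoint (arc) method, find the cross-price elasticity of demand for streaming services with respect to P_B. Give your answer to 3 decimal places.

1.155

ΔQ_A = 4032 − 5911 = -1879; ΔP_B = 22.28 − 31 = -8.72.
Midpoints: Q̄_A = 4971.5, P̄_B = 26.64.
ε = (ΔQ_A/Q̄_A)/(ΔP_B/P̄_B) = (-1879/4971.5)/(-8.72/26.64) ≈ 1.155.
ε > 0: streaming services and cable TV are substitutes.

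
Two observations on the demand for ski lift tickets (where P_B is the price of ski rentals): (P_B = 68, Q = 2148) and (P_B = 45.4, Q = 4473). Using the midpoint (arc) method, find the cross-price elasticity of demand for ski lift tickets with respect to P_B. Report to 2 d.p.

ΔQ_A = 4473 − 2148 = 2325; ΔP_B = 45.4 − 68 = -22.6.
Midpoints: Q̄_A = 3310.5, P̄_B = 56.70.
ε = (ΔQ_A/Q̄_A)/(ΔP_B/P̄_B) = (2325/3310.5)/(-22.6/56.70) ≈ -1.76.

-1.76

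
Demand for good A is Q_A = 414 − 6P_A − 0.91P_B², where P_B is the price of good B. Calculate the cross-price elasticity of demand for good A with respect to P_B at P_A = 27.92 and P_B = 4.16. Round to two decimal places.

At P_A = 27.92 and P_B = 4.16: Q_A = 230.732.
∂Q_A/∂P_B = -1.82P_B = -1.82(4.16) = -7.5712.
ε = (∂Q_A/∂P_B)(P_B/Q_A) = -7.5712 × (4.16/230.732) ≈ -0.14.

-0.14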